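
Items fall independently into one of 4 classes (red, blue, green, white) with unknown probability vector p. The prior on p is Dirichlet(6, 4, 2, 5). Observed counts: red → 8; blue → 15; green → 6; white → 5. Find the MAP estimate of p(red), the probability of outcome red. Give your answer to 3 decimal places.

MAP estimate of p(red) = 0.277

The posterior is Dirichlet(αᵢ + nᵢ) = Dirichlet(14, 19, 8, 10).
For a Dirichlet(a₁,…,a_K) with all aᵢ > 1, the mode has j-th component (aⱼ − 1)/(Σaᵢ − K).
Here Σaᵢ = 51 and K = 4, so p(red) = (14 − 1)/(51 − 4) = 13/47 ≈ 0.277.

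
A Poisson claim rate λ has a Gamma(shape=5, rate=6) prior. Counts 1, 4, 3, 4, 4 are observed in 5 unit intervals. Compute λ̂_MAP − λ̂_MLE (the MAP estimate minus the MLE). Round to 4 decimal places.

Σxᵢ = 16. Posterior is Gamma(21, 11); MAP = (21−1)/11 = 20/11 ≈ 1.81818.
MLE = x̄ = 16/5 ≈ 3.20000.
Difference = 20/11 − 16/5 = -76/55 ≈ -1.3818.

MAP − MLE = -1.3818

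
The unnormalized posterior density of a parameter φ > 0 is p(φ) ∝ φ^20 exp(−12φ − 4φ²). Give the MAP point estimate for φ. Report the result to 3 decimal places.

φ̂_MAP = 1.000

ℓ'(φ) = 20/φ − 12 − 8φ. Setting this to zero and multiplying by φ: 8φ² + 12φ − 20 = 0.
φ = (−12 + √(12² + 4·8·20)) / (2·8) = (−12 + √784) / 16 = (−12 + 28)/16 = 1.
ℓ''(φ) = −20/φ² − 8 < 0, confirming a maximum.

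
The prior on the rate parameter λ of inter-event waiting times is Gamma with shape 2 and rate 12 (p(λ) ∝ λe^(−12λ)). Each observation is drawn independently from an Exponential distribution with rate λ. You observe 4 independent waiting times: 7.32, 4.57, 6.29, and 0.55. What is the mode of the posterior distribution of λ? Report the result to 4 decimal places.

λ̂_MAP = 0.1627

The Exponential(rate=λ) likelihood is ∝ λ^n e^(−λΣtᵢ). Here n = 4 and Σtᵢ = 7.32 + 4.57 + 6.29 + 0.55 = 18.73.
Posterior ∝ λe^(−12λ) · λ^4e^(−18.73λ) = λ^5e^(−30.73λ), i.e. Gamma(6, 30.73).
Mode = (a−1)/b = 5/30.73 ≈ 0.1627.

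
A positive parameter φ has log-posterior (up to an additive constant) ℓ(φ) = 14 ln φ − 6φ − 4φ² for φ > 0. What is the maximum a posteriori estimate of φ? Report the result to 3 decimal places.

ℓ'(φ) = 14/φ − 6 − 8φ. Setting this to zero and multiplying by φ: 8φ² + 6φ − 14 = 0.
φ = (−6 + √(6² + 4·8·14)) / (2·8) = (−6 + √484) / 16 = (−6 + 22)/16 = 1.
ℓ''(φ) = −14/φ² − 8 < 0, confirming a maximum.

φ̂_MAP = 1.000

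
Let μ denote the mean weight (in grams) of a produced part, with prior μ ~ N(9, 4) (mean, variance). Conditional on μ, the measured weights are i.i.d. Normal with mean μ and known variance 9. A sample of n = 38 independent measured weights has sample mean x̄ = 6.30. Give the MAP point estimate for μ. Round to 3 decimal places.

n = 38, x̄ = 6.30.
For a Normal prior and Normal likelihood with known variance, the posterior is Normal; its mode equals its mean, the precision-weighted average.
Prior precision 1/σ₀² = 1/4 = 0.25; data precision n/σ² = 38/9.
μ̂ = (0.25·9 + (38/9)·6.3) / (0.25 + 38/9) = 28.85/(161/36) = 5193/805 ≈ 6.451.

μ̂_MAP = 6.451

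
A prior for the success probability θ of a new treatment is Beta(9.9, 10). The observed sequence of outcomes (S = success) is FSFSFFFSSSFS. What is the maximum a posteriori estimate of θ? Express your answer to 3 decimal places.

Prior: Beta(9.9, 10).
Data: 6 successes in 12 trials (from the sequence). The binomial likelihood contributes θ^6(1−θ)^6, so the posterior is Beta(9.9+6, 10+6) = Beta(15.9, 16).
For Beta(a, b) with a, b > 1 the mode is (a−1)/(a+b−2) = 14.9/29.9 ≈ 0.498.

θ̂_MAP = 0.498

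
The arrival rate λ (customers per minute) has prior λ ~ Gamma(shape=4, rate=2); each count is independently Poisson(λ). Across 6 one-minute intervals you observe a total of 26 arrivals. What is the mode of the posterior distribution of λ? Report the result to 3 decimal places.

Σxᵢ = 26, n = 6.
Posterior ∝ λ^3e^(−2λ) · λ^26e^(−6λ) = λ^29e^(−8λ), i.e. Gamma(shape=30, rate=8).
The mode of a Gamma(a, b) with a ≥ 1 (shape–rate) is (a−1)/b = 29/8 ≈ 3.625.

λ̂_MAP = 3.625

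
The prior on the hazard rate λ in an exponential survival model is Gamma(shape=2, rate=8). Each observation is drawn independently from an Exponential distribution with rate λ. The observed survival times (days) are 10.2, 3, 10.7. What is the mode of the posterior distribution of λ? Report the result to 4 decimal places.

The Exponential(rate=λ) likelihood is ∝ λ^n e^(−λΣtᵢ). Here n = 3 and Σtᵢ = 10.2 + 3 + 10.7 = 23.9.
Posterior ∝ λe^(−8λ) · λ^3e^(−23.9λ) = λ^4e^(−31.9λ), i.e. Gamma(5, 31.9).
Mode = (a−1)/b = 4/31.9 ≈ 0.1254.

λ̂_MAP = 0.1254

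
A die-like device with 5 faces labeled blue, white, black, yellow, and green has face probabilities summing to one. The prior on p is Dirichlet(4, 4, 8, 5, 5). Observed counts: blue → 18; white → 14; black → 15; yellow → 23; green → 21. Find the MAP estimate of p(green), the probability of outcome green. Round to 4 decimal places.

The posterior is Dirichlet(αᵢ + nᵢ) = Dirichlet(22, 18, 23, 28, 26).
For a Dirichlet(a₁,…,a_K) with all aᵢ > 1, the mode has j-th component (aⱼ − 1)/(Σaᵢ − K).
Here Σaᵢ = 117 and K = 5, so p(green) = (26 − 1)/(117 − 5) = 25/112 ≈ 0.2232.

MAP estimate of p(green) = 0.2232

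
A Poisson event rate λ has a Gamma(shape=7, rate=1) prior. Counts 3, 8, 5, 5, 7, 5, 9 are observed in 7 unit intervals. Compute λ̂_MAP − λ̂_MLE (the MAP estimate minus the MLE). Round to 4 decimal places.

Σxᵢ = 42. Posterior is Gamma(49, 8); MAP = (49−1)/8 = 48/8 ≈ 6.00000.
MLE = x̄ = 42/7 ≈ 6.00000.
Difference = 48/8 − 42/7 = 0 ≈ 0.0000.

MAP − MLE = 0.0000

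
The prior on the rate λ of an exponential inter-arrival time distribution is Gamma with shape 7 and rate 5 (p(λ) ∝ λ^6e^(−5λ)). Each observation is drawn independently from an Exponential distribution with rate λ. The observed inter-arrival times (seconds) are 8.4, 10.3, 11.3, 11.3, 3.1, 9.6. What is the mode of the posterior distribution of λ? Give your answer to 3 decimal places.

The Exponential(rate=λ) likelihood is ∝ λ^n e^(−λΣtᵢ). Here n = 6 and Σtᵢ = 8.4 + 10.3 + 11.3 + 11.3 + 3.1 + 9.6 = 54.
Posterior ∝ λ^6e^(−5λ) · λ^6e^(−54λ) = λ^12e^(−59λ), i.e. Gamma(13, 59).
Mode = (a−1)/b = 12/59 ≈ 0.203.

λ̂_MAP = 0.203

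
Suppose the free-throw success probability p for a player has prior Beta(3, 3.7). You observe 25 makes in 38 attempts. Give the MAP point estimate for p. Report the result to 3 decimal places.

p̂_MAP = 0.632

Prior: Beta(3, 3.7).
Data: 25 successes in 38 trials. The binomial likelihood contributes p^25(1−p)^13, so the posterior is Beta(3+25, 3.7+13) = Beta(28, 16.7).
For Beta(a, b) with a, b > 1 the mode is (a−1)/(a+b−2) = 27/42.7 ≈ 0.632.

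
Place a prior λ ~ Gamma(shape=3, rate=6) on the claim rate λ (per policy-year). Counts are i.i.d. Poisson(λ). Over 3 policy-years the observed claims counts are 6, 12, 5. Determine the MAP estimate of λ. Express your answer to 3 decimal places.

Σxᵢ = 6+12+5 = 23, with n = 3.
Posterior ∝ λ^2e^(−6λ) · λ^23e^(−3λ) = λ^25e^(−9λ), i.e. Gamma(shape=26, rate=9).
The mode of a Gamma(a, b) with a ≥ 1 (shape–rate) is (a−1)/b = 25/9 ≈ 2.778.

λ̂_MAP = 2.778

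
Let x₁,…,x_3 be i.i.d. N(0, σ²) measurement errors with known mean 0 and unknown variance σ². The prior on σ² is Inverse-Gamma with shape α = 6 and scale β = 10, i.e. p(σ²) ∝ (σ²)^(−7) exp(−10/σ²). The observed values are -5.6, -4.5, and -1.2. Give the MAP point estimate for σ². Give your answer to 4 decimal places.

σ̂²_MAP = 4.2971

Sum of squared deviations about the known mean: SS = (-5.6−0)² + (-4.5−0)² + (-1.2−0)² = 53.05.
The Normal likelihood contributes (σ²)^(−n/2) exp(−SS/(2σ²)), so the posterior is Inverse-Gamma(α + n/2, β + SS/2) = Inverse-Gamma(7.5, 36.525).
The mode of Inverse-Gamma(a, b) is b/(a+1) = 36.525/8.5 ≈ 4.2971.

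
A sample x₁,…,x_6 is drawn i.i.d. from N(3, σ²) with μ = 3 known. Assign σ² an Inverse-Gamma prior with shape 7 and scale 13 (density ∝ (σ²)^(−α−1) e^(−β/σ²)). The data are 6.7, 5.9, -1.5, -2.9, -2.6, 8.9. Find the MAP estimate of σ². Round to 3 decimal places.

Sum of squared deviations about the known mean: SS = (6.7−3)² + (5.9−3)² + (-1.5−3)² + (-2.9−3)² + (-2.6−3)² + (8.9−3)² = 143.33.
The Normal likelihood contributes (σ²)^(−n/2) exp(−SS/(2σ²)), so the posterior is Inverse-Gamma(α + n/2, β + SS/2) = Inverse-Gamma(10, 84.665).
The mode of Inverse-Gamma(a, b) is b/(a+1) = 84.665/11 ≈ 7.697.

σ̂²_MAP = 7.697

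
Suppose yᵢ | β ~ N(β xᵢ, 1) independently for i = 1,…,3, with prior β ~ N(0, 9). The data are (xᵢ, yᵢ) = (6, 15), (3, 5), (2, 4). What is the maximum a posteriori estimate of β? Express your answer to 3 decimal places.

log p(β | y) = −Σ(yᵢ − βxᵢ)²/(2·1) − β²/(2·9) + const.
Setting the derivative to zero: Σxᵢ(yᵢ − βxᵢ)/1 − β/9 = 0, so β = Σxᵢyᵢ / (Σxᵢ² + σ²/τ²).
Σxᵢyᵢ = 6·15 + 3·5 + 2·4 = 113; Σxᵢ² = 49; σ²/τ² = 1/9.
β̂_MAP = 113 / (49 + 1/9) = 113/(442/9) = 1017/442 ≈ 2.301.

β̂_MAP = 2.301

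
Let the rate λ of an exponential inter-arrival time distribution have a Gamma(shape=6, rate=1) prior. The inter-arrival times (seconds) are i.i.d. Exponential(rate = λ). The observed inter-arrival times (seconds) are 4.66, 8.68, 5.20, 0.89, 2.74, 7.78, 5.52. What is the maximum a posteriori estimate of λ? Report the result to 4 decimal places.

λ̂_MAP = 0.3290

The Exponential(rate=λ) likelihood is ∝ λ^n e^(−λΣtᵢ). Here n = 7 and Σtᵢ = 4.66 + 8.68 + 5.20 + 0.89 + 2.74 + 7.78 + 5.52 = 35.47.
Posterior ∝ λ^5e^(−1λ) · λ^7e^(−35.47λ) = λ^12e^(−36.47λ), i.e. Gamma(13, 36.47).
Mode = (a−1)/b = 12/36.47 ≈ 0.3290.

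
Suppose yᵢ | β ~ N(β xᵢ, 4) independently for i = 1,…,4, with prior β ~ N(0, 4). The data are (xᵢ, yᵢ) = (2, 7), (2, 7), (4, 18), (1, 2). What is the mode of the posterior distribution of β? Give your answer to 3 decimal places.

log p(β | y) = −Σ(yᵢ − βxᵢ)²/(2·4) − β²/(2·4) + const.
Setting the derivative to zero: Σxᵢ(yᵢ − βxᵢ)/4 − β/4 = 0, so β = Σxᵢyᵢ / (Σxᵢ² + σ²/τ²).
Σxᵢyᵢ = 2·7 + 2·7 + 4·18 + 1·2 = 102; Σxᵢ² = 25; σ²/τ² = 1.
β̂_MAP = 102 / (25 + 1) = 102/26 ≈ 3.923.

β̂_MAP = 3.923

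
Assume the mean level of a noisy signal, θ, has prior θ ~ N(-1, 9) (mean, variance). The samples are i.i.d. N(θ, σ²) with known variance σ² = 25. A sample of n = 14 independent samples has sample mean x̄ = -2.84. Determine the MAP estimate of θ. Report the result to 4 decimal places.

θ̂_MAP = -2.5354

n = 14, x̄ = -2.84.
For a Normal prior and Normal likelihood with known variance, the posterior is Normal; its mode equals its mean, the precision-weighted average.
Prior precision 1/σ₀² = 1/9; data precision n/σ² = 14/25 = 0.56.
θ̂ = ((1/9)·(-1) + 0.56·(-2.84)) / (1/9 + 0.56) = (-9571/5625)/(151/225) = -9571/3775 ≈ -2.5354.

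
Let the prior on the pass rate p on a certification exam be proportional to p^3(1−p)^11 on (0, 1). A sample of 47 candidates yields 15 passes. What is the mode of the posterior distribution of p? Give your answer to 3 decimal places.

p̂_MAP = 0.295

The prior density ∝ p^3(1−p)^11 is the kernel of Beta(4, 12).
Data: 15 successes in 47 trials. The binomial likelihood contributes p^15(1−p)^32, so the posterior is Beta(4+15, 12+32) = Beta(19, 44).
For Beta(a, b) with a, b > 1 the mode is (a−1)/(a+b−2) = 18/61 ≈ 0.295.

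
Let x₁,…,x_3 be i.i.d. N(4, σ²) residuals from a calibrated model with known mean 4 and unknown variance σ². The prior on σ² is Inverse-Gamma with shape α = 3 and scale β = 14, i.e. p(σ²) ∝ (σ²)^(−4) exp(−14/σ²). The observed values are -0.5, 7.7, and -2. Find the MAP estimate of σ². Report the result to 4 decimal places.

σ̂²_MAP = 8.9036

Sum of squared deviations about the known mean: SS = (-0.5−4)² + (7.7−4)² + (-2−4)² = 69.94.
The Normal likelihood contributes (σ²)^(−n/2) exp(−SS/(2σ²)), so the posterior is Inverse-Gamma(α + n/2, β + SS/2) = Inverse-Gamma(4.5, 48.97).
The mode of Inverse-Gamma(a, b) is b/(a+1) = 48.97/5.5 ≈ 8.9036.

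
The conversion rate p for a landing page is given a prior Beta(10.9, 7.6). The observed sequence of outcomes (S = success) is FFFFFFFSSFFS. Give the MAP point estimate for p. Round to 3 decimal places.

p̂_MAP = 0.453

Prior: Beta(10.9, 7.6).
Data: 3 successes in 12 trials (from the sequence). The binomial likelihood contributes p^3(1−p)^9, so the posterior is Beta(10.9+3, 7.6+9) = Beta(13.9, 16.6).
For Beta(a, b) with a, b > 1 the mode is (a−1)/(a+b−2) = 12.9/28.5 ≈ 0.453.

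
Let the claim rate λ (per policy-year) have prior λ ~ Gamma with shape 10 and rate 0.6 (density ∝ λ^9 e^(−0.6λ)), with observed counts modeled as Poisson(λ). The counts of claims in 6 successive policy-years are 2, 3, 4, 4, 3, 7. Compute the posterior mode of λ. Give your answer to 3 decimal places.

λ̂_MAP = 4.848

Σxᵢ = 2+3+4+4+3+7 = 23, with n = 6.
Posterior ∝ λ^9e^(−0.6λ) · λ^23e^(−6λ) = λ^32e^(−6.6λ), i.e. Gamma(shape=33, rate=6.6).
The mode of a Gamma(a, b) with a ≥ 1 (shape–rate) is (a−1)/b = 32/6.6 ≈ 4.848.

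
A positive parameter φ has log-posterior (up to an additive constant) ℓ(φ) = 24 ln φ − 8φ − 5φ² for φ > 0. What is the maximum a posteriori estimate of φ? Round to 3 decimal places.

ℓ'(φ) = 24/φ − 8 − 10φ. Setting this to zero and multiplying by φ: 10φ² + 8φ − 24 = 0.
φ = (−8 + √(8² + 4·10·24)) / (2·10) = (−8 + √1024) / 20 = (−8 + 32)/20 = 6/5.
ℓ''(φ) = −24/φ² − 10 < 0, confirming a maximum.

φ̂_MAP = 1.200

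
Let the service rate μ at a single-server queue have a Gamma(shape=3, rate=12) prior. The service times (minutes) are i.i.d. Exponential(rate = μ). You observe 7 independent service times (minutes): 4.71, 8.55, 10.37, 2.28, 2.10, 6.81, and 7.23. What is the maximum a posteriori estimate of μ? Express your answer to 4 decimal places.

The Exponential(rate=μ) likelihood is ∝ μ^n e^(−μΣtᵢ). Here n = 7 and Σtᵢ = 4.71 + 8.55 + 10.37 + 2.28 + 2.10 + 6.81 + 7.23 = 42.05.
Posterior ∝ μ^2e^(−12μ) · μ^7e^(−42.05μ) = μ^9e^(−54.05μ), i.e. Gamma(10, 54.05).
Mode = (a−1)/b = 9/54.05 ≈ 0.1665.

μ̂_MAP = 0.1665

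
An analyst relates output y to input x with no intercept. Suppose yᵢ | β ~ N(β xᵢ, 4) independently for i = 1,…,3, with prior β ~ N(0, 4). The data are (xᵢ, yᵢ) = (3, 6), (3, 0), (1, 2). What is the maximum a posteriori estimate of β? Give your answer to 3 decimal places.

β̂_MAP = 1.000

log p(β | y) = −Σ(yᵢ − βxᵢ)²/(2·4) − β²/(2·4) + const.
Setting the derivative to zero: Σxᵢ(yᵢ − βxᵢ)/4 − β/4 = 0, so β = Σxᵢyᵢ / (Σxᵢ² + σ²/τ²).
Σxᵢyᵢ = 3·6 + 3·0 + 1·2 = 20; Σxᵢ² = 19; σ²/τ² = 1.
β̂_MAP = 20 / (19 + 1) = 20/20 ≈ 1.000.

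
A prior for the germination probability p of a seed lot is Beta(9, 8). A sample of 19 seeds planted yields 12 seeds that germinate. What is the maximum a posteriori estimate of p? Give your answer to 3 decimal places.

Prior: Beta(9, 8).
Data: 12 successes in 19 trials. The binomial likelihood contributes p^12(1−p)^7, so the posterior is Beta(9+12, 8+7) = Beta(21, 15).
For Beta(a, b) with a, b > 1 the mode is (a−1)/(a+b−2) = 20/34 ≈ 0.588.

p̂_MAP = 0.588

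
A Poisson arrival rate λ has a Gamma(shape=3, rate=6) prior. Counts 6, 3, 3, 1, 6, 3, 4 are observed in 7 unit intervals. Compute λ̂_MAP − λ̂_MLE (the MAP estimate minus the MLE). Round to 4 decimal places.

MAP − MLE = -1.5604

Σxᵢ = 26. Posterior is Gamma(29, 13); MAP = (29−1)/13 = 28/13 ≈ 2.15385.
MLE = x̄ = 26/7 ≈ 3.71429.
Difference = 28/13 − 26/7 = -142/91 ≈ -1.5604.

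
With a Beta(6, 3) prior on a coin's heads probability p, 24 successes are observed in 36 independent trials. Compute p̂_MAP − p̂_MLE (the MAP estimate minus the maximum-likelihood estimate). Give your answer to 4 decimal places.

Posterior is Beta(30, 15); MAP = (30−1)/(45−2) = 29/43 ≈ 0.67442.
MLE ignores the prior: p̂_MLE = k/n = 24/36 ≈ 0.66667.
Difference = 29/43 − 24/36 = 1/129 ≈ 0.0078.

MAP − MLE = 0.0078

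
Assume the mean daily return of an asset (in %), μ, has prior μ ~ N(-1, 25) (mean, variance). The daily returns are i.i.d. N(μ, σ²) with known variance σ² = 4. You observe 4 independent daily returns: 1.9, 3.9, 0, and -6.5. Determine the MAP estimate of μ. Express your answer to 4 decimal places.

μ̂_MAP = -0.2067

n = 4; x̄ = (1.9 + 3.9 + 0 + (-6.5))/4 = -0.7/4 = -0.175.
For a Normal prior and Normal likelihood with known variance, the posterior is Normal; its mode equals its mean, the precision-weighted average.
Prior precision 1/σ₀² = 1/25 = 0.04; data precision n/σ² = 4/4 = 1.
μ̂ = (0.04·(-1) + 1·(-0.175)) / (0.04 + 1) = (-0.215)/1.04 = -43/208 ≈ -0.2067.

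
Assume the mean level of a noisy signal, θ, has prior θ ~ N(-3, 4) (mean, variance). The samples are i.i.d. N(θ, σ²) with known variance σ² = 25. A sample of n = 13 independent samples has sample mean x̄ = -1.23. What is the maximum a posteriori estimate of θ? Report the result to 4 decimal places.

n = 13, x̄ = -1.23.
For a Normal prior and Normal likelihood with known variance, the posterior is Normal; its mode equals its mean, the precision-weighted average.
Prior precision 1/σ₀² = 1/4 = 0.25; data precision n/σ² = 13/25 = 0.52.
θ̂ = (0.25·(-3) + 0.52·(-1.23)) / (0.25 + 0.52) = (-1.3896)/0.77 = -3474/1925 ≈ -1.8047.

θ̂_MAP = -1.8047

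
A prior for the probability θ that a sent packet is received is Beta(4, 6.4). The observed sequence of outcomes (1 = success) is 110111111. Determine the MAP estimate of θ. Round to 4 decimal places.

Prior: Beta(4, 6.4).
Data: 8 successes in 9 trials (from the sequence). The binomial likelihood contributes θ^8(1−θ)^1, so the posterior is Beta(4+8, 6.4+1) = Beta(12, 7.4).
For Beta(a, b) with a, b > 1 the mode is (a−1)/(a+b−2) = 11/17.4 ≈ 0.6322.

θ̂_MAP = 0.6322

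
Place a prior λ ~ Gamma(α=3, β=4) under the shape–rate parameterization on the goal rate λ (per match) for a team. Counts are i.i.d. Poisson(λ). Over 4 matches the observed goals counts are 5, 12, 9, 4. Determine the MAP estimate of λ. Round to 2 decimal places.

λ̂_MAP = 4.00

Σxᵢ = 5+12+9+4 = 30, with n = 4.
Posterior ∝ λ^2e^(−4λ) · λ^30e^(−4λ) = λ^32e^(−8λ), i.e. Gamma(shape=33, rate=8).
The mode of a Gamma(a, b) with a ≥ 1 (shape–rate) is (a−1)/b = 32/8 ≈ 4.00.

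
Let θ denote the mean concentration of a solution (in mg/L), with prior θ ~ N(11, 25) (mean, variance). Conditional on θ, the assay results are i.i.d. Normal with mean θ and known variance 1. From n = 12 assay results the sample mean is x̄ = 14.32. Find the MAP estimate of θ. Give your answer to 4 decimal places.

n = 12, x̄ = 14.32.
For a Normal prior and Normal likelihood with known variance, the posterior is Normal; its mode equals its mean, the precision-weighted average.
Prior precision 1/σ₀² = 1/25 = 0.04; data precision n/σ² = 12/1 = 12.
θ̂ = (0.04·11 + 12·14.32) / (0.04 + 12) = 172.28/12.04 = 4307/301 ≈ 14.3090.

θ̂_MAP = 14.3090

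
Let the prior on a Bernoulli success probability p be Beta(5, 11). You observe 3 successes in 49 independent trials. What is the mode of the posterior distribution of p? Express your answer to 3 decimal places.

p̂_MAP = 0.111

Prior: Beta(5, 11).
Data: 3 successes in 49 trials. The binomial likelihood contributes p^3(1−p)^46, so the posterior is Beta(5+3, 11+46) = Beta(8, 57).
For Beta(a, b) with a, b > 1 the mode is (a−1)/(a+b−2) = 7/63 ≈ 0.111.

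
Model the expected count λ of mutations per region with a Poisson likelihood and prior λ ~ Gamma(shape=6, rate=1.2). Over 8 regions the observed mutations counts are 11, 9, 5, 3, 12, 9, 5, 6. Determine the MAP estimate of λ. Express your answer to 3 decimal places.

Σxᵢ = 11+9+5+3+12+9+5+6 = 60, with n = 8.
Posterior ∝ λ^5e^(−1.2λ) · λ^60e^(−8λ) = λ^65e^(−9.2λ), i.e. Gamma(shape=66, rate=9.2).
The mode of a Gamma(a, b) with a ≥ 1 (shape–rate) is (a−1)/b = 65/9.2 ≈ 7.065.

λ̂_MAP = 7.065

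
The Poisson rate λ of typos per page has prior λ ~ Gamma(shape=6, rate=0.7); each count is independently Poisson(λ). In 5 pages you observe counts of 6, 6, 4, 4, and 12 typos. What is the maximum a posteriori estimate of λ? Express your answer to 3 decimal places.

Σxᵢ = 6+6+4+4+12 = 32, with n = 5.
Posterior ∝ λ^5e^(−0.7λ) · λ^32e^(−5λ) = λ^37e^(−5.7λ), i.e. Gamma(shape=38, rate=5.7).
The mode of a Gamma(a, b) with a ≥ 1 (shape–rate) is (a−1)/b = 37/5.7 ≈ 6.491.

λ̂_MAP = 6.491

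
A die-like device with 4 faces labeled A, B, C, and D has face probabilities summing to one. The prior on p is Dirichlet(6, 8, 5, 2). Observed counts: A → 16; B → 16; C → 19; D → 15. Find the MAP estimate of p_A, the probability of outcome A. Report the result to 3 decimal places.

The posterior is Dirichlet(αᵢ + nᵢ) = Dirichlet(22, 24, 24, 17).
For a Dirichlet(a₁,…,a_K) with all aᵢ > 1, the mode has j-th component (aⱼ − 1)/(Σaᵢ − K).
Here Σaᵢ = 87 and K = 4, so p_A = (22 − 1)/(87 − 4) = 21/83 ≈ 0.253.

MAP estimate of p_A = 0.253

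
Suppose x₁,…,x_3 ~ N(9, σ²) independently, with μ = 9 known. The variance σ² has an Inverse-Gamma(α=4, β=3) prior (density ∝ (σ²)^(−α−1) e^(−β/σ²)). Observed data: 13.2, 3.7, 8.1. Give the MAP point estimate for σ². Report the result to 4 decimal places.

Sum of squared deviations about the known mean: SS = (13.2−9)² + (3.7−9)² + (8.1−9)² = 46.54.
The Normal likelihood contributes (σ²)^(−n/2) exp(−SS/(2σ²)), so the posterior is Inverse-Gamma(α + n/2, β + SS/2) = Inverse-Gamma(5.5, 26.27).
The mode of Inverse-Gamma(a, b) is b/(a+1) = 26.27/6.5 ≈ 4.0415.

σ̂²_MAP = 4.0415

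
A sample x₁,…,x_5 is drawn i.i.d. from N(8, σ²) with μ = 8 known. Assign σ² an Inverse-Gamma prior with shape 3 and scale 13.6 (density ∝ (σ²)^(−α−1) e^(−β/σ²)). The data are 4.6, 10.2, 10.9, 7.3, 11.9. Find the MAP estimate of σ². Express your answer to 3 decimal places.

Sum of squared deviations about the known mean: SS = (4.6−8)² + (10.2−8)² + (10.9−8)² + (7.3−8)² + (11.9−8)² = 40.51.
The Normal likelihood contributes (σ²)^(−n/2) exp(−SS/(2σ²)), so the posterior is Inverse-Gamma(α + n/2, β + SS/2) = Inverse-Gamma(5.5, 33.855).
The mode of Inverse-Gamma(a, b) is b/(a+1) = 33.855/6.5 ≈ 5.208.

σ̂²_MAP = 5.208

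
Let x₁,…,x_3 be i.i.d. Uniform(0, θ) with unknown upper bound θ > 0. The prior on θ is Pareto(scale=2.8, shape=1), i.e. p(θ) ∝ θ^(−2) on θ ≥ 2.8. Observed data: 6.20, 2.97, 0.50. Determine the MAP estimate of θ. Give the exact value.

θ̂_MAP = 6.20

The Uniform(0, θ) likelihood is θ^(−n) for θ ≥ max(xᵢ), zero otherwise. Here max(xᵢ) = 6.20.
Posterior ∝ θ^(−2) · θ^(−3) = θ^(−5) on θ ≥ max(2.8, 6.20) = 6.20.
This density is strictly decreasing in θ, so the posterior mode lies at the lower boundary of the support.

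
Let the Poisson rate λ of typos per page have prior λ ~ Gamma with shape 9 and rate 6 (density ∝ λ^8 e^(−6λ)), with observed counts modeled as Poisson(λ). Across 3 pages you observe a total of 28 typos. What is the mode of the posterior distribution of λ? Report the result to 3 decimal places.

λ̂_MAP = 4.000

Σxᵢ = 28, n = 3.
Posterior ∝ λ^8e^(−6λ) · λ^28e^(−3λ) = λ^36e^(−9λ), i.e. Gamma(shape=37, rate=9).
The mode of a Gamma(a, b) with a ≥ 1 (shape–rate) is (a−1)/b = 36/9 ≈ 4.000.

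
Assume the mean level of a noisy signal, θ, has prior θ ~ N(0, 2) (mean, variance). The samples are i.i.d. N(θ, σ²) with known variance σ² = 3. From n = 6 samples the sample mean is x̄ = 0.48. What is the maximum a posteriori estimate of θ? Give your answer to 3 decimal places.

θ̂_MAP = 0.384

n = 6, x̄ = 0.48.
For a Normal prior and Normal likelihood with known variance, the posterior is Normal; its mode equals its mean, the precision-weighted average.
Prior precision 1/σ₀² = 1/2 = 0.5; data precision n/σ² = 6/3 = 2.
θ̂ = (0.5·0 + 2·0.48) / (0.5 + 2) = 0.96/2.5 = 0.384.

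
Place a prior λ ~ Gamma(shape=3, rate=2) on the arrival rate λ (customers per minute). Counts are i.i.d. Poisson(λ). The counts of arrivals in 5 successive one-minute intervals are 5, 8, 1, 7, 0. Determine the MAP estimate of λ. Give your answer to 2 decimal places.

Σxᵢ = 5+8+1+7+0 = 21, with n = 5.
Posterior ∝ λ^2e^(−2λ) · λ^21e^(−5λ) = λ^23e^(−7λ), i.e. Gamma(shape=24, rate=7).
The mode of a Gamma(a, b) with a ≥ 1 (shape–rate) is (a−1)/b = 23/7 ≈ 3.29.

λ̂_MAP = 3.29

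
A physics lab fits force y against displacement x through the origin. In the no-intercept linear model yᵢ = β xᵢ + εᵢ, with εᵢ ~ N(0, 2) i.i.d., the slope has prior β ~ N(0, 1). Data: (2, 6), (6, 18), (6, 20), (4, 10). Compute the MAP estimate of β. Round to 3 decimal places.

β̂_MAP = 2.979

log p(β | y) = −Σ(yᵢ − βxᵢ)²/(2·2) − β²/(2·1) + const.
Setting the derivative to zero: Σxᵢ(yᵢ − βxᵢ)/2 − β/1 = 0, so β = Σxᵢyᵢ / (Σxᵢ² + σ²/τ²).
Σxᵢyᵢ = 2·6 + 6·18 + 6·20 + 4·10 = 280; Σxᵢ² = 92; σ²/τ² = 2.
β̂_MAP = 280 / (92 + 2) = 280/94 ≈ 2.979.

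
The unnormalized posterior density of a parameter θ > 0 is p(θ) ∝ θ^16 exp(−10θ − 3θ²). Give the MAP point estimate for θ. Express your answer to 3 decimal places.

θ̂_MAP = 1.000

ℓ'(θ) = 16/θ − 10 − 6θ. Setting this to zero and multiplying by θ: 6θ² + 10θ − 16 = 0.
θ = (−10 + √(10² + 4·6·16)) / (2·6) = (−10 + √484) / 12 = (−10 + 22)/12 = 1.
ℓ''(θ) = −16/θ² − 6 < 0, confirming a maximum.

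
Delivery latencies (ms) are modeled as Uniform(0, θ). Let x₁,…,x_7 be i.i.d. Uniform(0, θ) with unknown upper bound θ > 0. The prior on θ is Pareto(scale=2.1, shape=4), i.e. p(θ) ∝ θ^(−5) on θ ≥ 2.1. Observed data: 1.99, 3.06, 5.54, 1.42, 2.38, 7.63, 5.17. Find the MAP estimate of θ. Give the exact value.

θ̂_MAP = 7.63

The Uniform(0, θ) likelihood is θ^(−n) for θ ≥ max(xᵢ), zero otherwise. Here max(xᵢ) = 7.63.
Posterior ∝ θ^(−5) · θ^(−7) = θ^(−12) on θ ≥ max(2.1, 7.63) = 7.63.
This density is strictly decreasing in θ, so the posterior mode lies at the lower boundary of the support.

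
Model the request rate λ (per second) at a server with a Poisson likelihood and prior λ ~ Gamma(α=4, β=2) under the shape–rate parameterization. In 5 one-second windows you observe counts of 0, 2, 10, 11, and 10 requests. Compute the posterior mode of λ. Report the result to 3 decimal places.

Σxᵢ = 0+2+10+11+10 = 33, with n = 5.
Posterior ∝ λ^3e^(−2λ) · λ^33e^(−5λ) = λ^36e^(−7λ), i.e. Gamma(shape=37, rate=7).
The mode of a Gamma(a, b) with a ≥ 1 (shape–rate) is (a−1)/b = 36/7 ≈ 5.143.

λ̂_MAP = 5.143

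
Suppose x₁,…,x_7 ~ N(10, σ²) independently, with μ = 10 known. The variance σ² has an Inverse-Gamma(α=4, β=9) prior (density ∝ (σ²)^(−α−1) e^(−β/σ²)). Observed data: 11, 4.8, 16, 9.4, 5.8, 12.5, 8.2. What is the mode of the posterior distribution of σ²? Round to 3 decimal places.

σ̂²_MAP = 6.443

Sum of squared deviations about the known mean: SS = (11−10)² + (4.8−10)² + (16−10)² + (9.4−10)² + (5.8−10)² + (12.5−10)² + (8.2−10)² = 91.53.
The Normal likelihood contributes (σ²)^(−n/2) exp(−SS/(2σ²)), so the posterior is Inverse-Gamma(α + n/2, β + SS/2) = Inverse-Gamma(7.5, 54.765).
The mode of Inverse-Gamma(a, b) is b/(a+1) = 54.765/8.5 ≈ 6.443.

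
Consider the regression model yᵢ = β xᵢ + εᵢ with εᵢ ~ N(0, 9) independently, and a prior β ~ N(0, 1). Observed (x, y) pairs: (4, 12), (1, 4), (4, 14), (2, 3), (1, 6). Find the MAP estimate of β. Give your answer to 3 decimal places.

β̂_MAP = 2.553

log p(β | y) = −Σ(yᵢ − βxᵢ)²/(2·9) − β²/(2·1) + const.
Setting the derivative to zero: Σxᵢ(yᵢ − βxᵢ)/9 − β/1 = 0, so β = Σxᵢyᵢ / (Σxᵢ² + σ²/τ²).
Σxᵢyᵢ = 4·12 + 1·4 + 4·14 + 2·3 + 1·6 = 120; Σxᵢ² = 38; σ²/τ² = 9.
β̂_MAP = 120 / (38 + 9) = 120/47 ≈ 2.553.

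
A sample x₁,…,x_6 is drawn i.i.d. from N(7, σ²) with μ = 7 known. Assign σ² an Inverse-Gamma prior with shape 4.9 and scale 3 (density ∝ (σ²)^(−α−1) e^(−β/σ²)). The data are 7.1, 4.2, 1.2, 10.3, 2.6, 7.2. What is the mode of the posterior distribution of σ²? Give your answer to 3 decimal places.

Sum of squared deviations about the known mean: SS = (7.1−7)² + (4.2−7)² + (1.2−7)² + (10.3−7)² + (2.6−7)² + (7.2−7)² = 71.78.
The Normal likelihood contributes (σ²)^(−n/2) exp(−SS/(2σ²)), so the posterior is Inverse-Gamma(α + n/2, β + SS/2) = Inverse-Gamma(7.9, 38.89).
The mode of Inverse-Gamma(a, b) is b/(a+1) = 38.89/8.9 ≈ 4.370.

σ̂²_MAP = 4.370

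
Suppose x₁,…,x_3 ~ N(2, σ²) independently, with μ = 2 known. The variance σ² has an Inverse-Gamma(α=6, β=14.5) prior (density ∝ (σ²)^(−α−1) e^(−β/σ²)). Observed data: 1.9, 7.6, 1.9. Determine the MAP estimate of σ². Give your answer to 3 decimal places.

σ̂²_MAP = 3.552

Sum of squared deviations about the known mean: SS = (1.9−2)² + (7.6−2)² + (1.9−2)² = 31.38.
The Normal likelihood contributes (σ²)^(−n/2) exp(−SS/(2σ²)), so the posterior is Inverse-Gamma(α + n/2, β + SS/2) = Inverse-Gamma(7.5, 30.19).
The mode of Inverse-Gamma(a, b) is b/(a+1) = 30.19/8.5 ≈ 3.552.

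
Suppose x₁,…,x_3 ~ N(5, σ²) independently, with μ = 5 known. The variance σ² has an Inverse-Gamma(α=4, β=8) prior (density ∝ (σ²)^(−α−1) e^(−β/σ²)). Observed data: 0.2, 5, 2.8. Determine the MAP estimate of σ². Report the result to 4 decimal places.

σ̂²_MAP = 3.3754

Sum of squared deviations about the known mean: SS = (0.2−5)² + (5−5)² + (2.8−5)² = 27.88.
The Normal likelihood contributes (σ²)^(−n/2) exp(−SS/(2σ²)), so the posterior is Inverse-Gamma(α + n/2, β + SS/2) = Inverse-Gamma(5.5, 21.94).
The mode of Inverse-Gamma(a, b) is b/(a+1) = 21.94/6.5 ≈ 3.3754.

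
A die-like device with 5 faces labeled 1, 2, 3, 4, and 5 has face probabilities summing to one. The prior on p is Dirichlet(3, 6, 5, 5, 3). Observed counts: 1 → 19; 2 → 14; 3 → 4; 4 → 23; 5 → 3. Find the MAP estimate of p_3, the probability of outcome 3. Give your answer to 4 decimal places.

The posterior is Dirichlet(αᵢ + nᵢ) = Dirichlet(22, 20, 9, 28, 6).
For a Dirichlet(a₁,…,a_K) with all aᵢ > 1, the mode has j-th component (aⱼ − 1)/(Σaᵢ − K).
Here Σaᵢ = 85 and K = 5, so p_3 = (9 − 1)/(85 − 5) = 8/80 ≈ 0.1000.

MAP estimate: 0.1000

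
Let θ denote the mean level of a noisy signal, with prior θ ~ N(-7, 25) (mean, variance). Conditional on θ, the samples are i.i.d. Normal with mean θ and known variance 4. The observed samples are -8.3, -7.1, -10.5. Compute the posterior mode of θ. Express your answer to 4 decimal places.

n = 3; x̄ = ((-8.3) + (-7.1) + (-10.5))/3 = -25.9/3 = -259/30 ≈ -8.6333.
For a Normal prior and Normal likelihood with known variance, the posterior is Normal; its mode equals its mean, the precision-weighted average.
Prior precision 1/σ₀² = 1/25 = 0.04; data precision n/σ² = 3/4 = 0.75.
θ̂ = (0.04·(-7) + 0.75·(-259/30)) / (0.04 + 0.75) = (-6.755)/0.79 = -1351/158 ≈ -8.5506.

θ̂_MAP = -8.5506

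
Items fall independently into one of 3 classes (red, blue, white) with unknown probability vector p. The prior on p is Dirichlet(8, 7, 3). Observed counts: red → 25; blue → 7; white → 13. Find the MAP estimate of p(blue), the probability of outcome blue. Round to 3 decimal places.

The posterior is Dirichlet(αᵢ + nᵢ) = Dirichlet(33, 14, 16).
For a Dirichlet(a₁,…,a_K) with all aᵢ > 1, the mode has j-th component (aⱼ − 1)/(Σaᵢ − K).
Here Σaᵢ = 63 and K = 3, so p(blue) = (14 − 1)/(63 − 3) = 13/60 ≈ 0.217.

MAP estimate of p(blue) = 0.217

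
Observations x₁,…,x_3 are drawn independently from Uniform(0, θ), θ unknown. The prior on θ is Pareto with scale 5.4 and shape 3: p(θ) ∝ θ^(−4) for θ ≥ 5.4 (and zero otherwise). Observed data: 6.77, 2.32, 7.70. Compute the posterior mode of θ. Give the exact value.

The Uniform(0, θ) likelihood is θ^(−n) for θ ≥ max(xᵢ), zero otherwise. Here max(xᵢ) = 7.70.
Posterior ∝ θ^(−4) · θ^(−3) = θ^(−7) on θ ≥ max(5.4, 7.70) = 7.70.
This density is strictly decreasing in θ, so the posterior mode lies at the lower boundary of the support.

θ̂_MAP = 7.70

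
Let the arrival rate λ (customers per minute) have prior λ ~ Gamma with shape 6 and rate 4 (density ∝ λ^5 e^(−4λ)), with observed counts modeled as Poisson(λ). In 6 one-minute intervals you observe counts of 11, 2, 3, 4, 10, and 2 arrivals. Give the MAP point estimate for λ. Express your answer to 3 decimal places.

λ̂_MAP = 3.700

Σxᵢ = 11+2+3+4+10+2 = 32, with n = 6.
Posterior ∝ λ^5e^(−4λ) · λ^32e^(−6λ) = λ^37e^(−10λ), i.e. Gamma(shape=38, rate=10).
The mode of a Gamma(a, b) with a ≥ 1 (shape–rate) is (a−1)/b = 37/10 ≈ 3.700.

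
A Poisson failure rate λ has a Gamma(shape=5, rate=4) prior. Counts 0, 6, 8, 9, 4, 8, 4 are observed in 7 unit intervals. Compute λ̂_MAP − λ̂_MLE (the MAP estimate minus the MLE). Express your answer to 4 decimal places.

MAP − MLE = -1.6623

Σxᵢ = 39. Posterior is Gamma(44, 11); MAP = (44−1)/11 = 43/11 ≈ 3.90909.
MLE = x̄ = 39/7 ≈ 5.57143.
Difference = 43/11 − 39/7 = -128/77 ≈ -1.6623.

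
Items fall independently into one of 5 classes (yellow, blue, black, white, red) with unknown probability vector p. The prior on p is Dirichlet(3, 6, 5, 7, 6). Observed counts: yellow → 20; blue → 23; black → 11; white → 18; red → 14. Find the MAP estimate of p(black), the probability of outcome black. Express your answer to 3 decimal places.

The posterior is Dirichlet(αᵢ + nᵢ) = Dirichlet(23, 29, 16, 25, 20).
For a Dirichlet(a₁,…,a_K) with all aᵢ > 1, the mode has j-th component (aⱼ − 1)/(Σaᵢ − K).
Here Σaᵢ = 113 and K = 5, so p(black) = (16 − 1)/(113 − 5) = 15/108 ≈ 0.139.

MAP estimate of p(black) = 0.139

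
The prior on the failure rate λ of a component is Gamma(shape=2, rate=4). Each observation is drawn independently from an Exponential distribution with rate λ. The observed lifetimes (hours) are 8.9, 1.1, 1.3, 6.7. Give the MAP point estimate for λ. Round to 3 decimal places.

The Exponential(rate=λ) likelihood is ∝ λ^n e^(−λΣtᵢ). Here n = 4 and Σtᵢ = 8.9 + 1.1 + 1.3 + 6.7 = 18.
Posterior ∝ λe^(−4λ) · λ^4e^(−18λ) = λ^5e^(−22λ), i.e. Gamma(6, 22).
Mode = (a−1)/b = 5/22 ≈ 0.227.

λ̂_MAP = 0.227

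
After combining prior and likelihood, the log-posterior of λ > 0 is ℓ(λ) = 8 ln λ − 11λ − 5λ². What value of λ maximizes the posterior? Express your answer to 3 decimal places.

ℓ'(λ) = 8/λ − 11 − 10λ. Setting this to zero and multiplying by λ: 10λ² + 11λ − 8 = 0.
λ = (−11 + √(11² + 4·10·8)) / (2·10) = (−11 + √441) / 20 = (−11 + 21)/20 = 1/2.
ℓ''(λ) = −8/λ² − 10 < 0, confirming a maximum.

λ̂_MAP = 0.500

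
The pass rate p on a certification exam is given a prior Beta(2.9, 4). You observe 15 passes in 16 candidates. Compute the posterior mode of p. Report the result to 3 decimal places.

p̂_MAP = 0.809

Prior: Beta(2.9, 4).
Data: 15 successes in 16 trials. The binomial likelihood contributes p^15(1−p)^1, so the posterior is Beta(2.9+15, 4+1) = Beta(17.9, 5).
For Beta(a, b) with a, b > 1 the mode is (a−1)/(a+b−2) = 16.9/20.9 ≈ 0.809.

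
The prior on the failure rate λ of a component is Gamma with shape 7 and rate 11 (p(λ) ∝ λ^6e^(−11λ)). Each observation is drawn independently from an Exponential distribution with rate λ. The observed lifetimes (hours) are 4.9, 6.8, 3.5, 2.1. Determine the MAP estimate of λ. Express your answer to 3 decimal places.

The Exponential(rate=λ) likelihood is ∝ λ^n e^(−λΣtᵢ). Here n = 4 and Σtᵢ = 4.9 + 6.8 + 3.5 + 2.1 = 17.3.
Posterior ∝ λ^6e^(−11λ) · λ^4e^(−17.3λ) = λ^10e^(−28.3λ), i.e. Gamma(11, 28.3).
Mode = (a−1)/b = 10/28.3 ≈ 0.353.

λ̂_MAP = 0.353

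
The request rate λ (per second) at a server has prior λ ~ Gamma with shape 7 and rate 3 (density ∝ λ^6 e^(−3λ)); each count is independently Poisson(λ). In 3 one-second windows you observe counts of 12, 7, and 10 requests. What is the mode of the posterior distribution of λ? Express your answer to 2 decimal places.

Σxᵢ = 12+7+10 = 29, with n = 3.
Posterior ∝ λ^6e^(−3λ) · λ^29e^(−3λ) = λ^35e^(−6λ), i.e. Gamma(shape=36, rate=6).
The mode of a Gamma(a, b) with a ≥ 1 (shape–rate) is (a−1)/b = 35/6 ≈ 5.83.

λ̂_MAP = 5.83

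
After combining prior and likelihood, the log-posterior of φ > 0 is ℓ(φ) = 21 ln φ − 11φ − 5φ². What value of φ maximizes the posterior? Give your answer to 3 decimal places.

φ̂_MAP = 1.000

ℓ'(φ) = 21/φ − 11 − 10φ. Setting this to zero and multiplying by φ: 10φ² + 11φ − 21 = 0.
φ = (−11 + √(11² + 4·10·21)) / (2·10) = (−11 + √961) / 20 = (−11 + 31)/20 = 1.
ℓ''(φ) = −21/φ² − 10 < 0, confirming a maximum.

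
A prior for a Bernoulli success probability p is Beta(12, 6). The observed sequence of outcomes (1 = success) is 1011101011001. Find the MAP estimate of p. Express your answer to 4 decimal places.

p̂_MAP = 0.6552

Prior: Beta(12, 6).
Data: 8 successes in 13 trials (from the sequence). The binomial likelihood contributes p^8(1−p)^5, so the posterior is Beta(12+8, 6+5) = Beta(20, 11).
For Beta(a, b) with a, b > 1 the mode is (a−1)/(a+b−2) = 19/29 ≈ 0.6552.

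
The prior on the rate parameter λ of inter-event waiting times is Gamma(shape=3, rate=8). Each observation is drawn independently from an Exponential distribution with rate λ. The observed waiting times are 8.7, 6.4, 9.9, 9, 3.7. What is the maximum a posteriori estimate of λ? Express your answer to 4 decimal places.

The Exponential(rate=λ) likelihood is ∝ λ^n e^(−λΣtᵢ). Here n = 5 and Σtᵢ = 8.7 + 6.4 + 9.9 + 9 + 3.7 = 37.7.
Posterior ∝ λ^2e^(−8λ) · λ^5e^(−37.7λ) = λ^7e^(−45.7λ), i.e. Gamma(8, 45.7).
Mode = (a−1)/b = 7/45.7 ≈ 0.1532.

λ̂_MAP = 0.1532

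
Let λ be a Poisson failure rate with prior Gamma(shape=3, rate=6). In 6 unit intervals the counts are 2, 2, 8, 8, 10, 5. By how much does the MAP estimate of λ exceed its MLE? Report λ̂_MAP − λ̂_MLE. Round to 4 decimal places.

MAP − MLE = -2.7500

Σxᵢ = 35. Posterior is Gamma(38, 12); MAP = (38−1)/12 = 37/12 ≈ 3.08333.
MLE = x̄ = 35/6 ≈ 5.83333.
Difference = 37/12 − 35/6 = -11/4 ≈ -2.7500.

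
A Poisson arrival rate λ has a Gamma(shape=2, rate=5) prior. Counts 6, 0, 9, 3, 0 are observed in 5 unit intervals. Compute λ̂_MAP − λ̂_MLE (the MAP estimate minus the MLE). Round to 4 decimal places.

Σxᵢ = 18. Posterior is Gamma(20, 10); MAP = (20−1)/10 = 19/10 ≈ 1.90000.
MLE = x̄ = 18/5 ≈ 3.60000.
Difference = 19/10 − 18/5 = -17/10 ≈ -1.7000.

MAP − MLE = -1.7000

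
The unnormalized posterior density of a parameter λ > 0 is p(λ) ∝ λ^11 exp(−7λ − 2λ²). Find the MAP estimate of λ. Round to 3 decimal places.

ℓ'(λ) = 11/λ − 7 − 4λ. Setting this to zero and multiplying by λ: 4λ² + 7λ − 11 = 0.
λ = (−7 + √(7² + 4·4·11)) / (2·4) = (−7 + √225) / 8 = (−7 + 15)/8 = 1.
ℓ''(λ) = −11/λ² − 4 < 0, confirming a maximum.

λ̂_MAP = 1.000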